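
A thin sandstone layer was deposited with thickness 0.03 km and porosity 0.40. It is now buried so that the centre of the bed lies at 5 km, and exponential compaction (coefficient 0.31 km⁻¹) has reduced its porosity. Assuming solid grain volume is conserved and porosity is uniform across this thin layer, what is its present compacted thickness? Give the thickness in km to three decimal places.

Porosity at 5 km: φ = 0.4·exp(−0.31×5) = 0.0849
Solid-volume conservation: h(1−φ) = h₀(1−φ₀) ⇒ h = h₀·(1−φ₀)/(1−φ)
h = 0.03 × (1 − 0.4)/(1 − 0.0849) = 0.03 × 0.6557 = 0.0197 km

0.020 km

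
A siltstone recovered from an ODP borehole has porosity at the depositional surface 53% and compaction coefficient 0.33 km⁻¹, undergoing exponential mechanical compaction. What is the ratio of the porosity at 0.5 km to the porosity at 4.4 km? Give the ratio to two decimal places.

n(d₁)/n(d₂) = e^(−k·d₁)/e^(−k·d₂) = e^{k(d₂−d₁)}
= exp(0.33 × 3.9) = exp(1.287) = 3.6219

3.62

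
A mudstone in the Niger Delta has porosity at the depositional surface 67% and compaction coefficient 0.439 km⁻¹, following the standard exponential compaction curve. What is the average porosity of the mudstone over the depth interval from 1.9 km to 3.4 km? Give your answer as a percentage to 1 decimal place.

21.3%

⟨φ⟩ = (1/(Z₂−Z₁)) ∫ φ₀ e^(−βZ) dZ = φ₀·(e^(−β·Z₁) − e^(−β·Z₂)) / (β·(Z₂−Z₁))
e^(−0.439×1.9) = 0.4343; e^(−0.439×3.4) = 0.2248
⟨φ⟩ = 0.67 × (0.4343 − 0.2248) / (0.439 × 1.5) = 0.67 × 0.3181 = 0.2131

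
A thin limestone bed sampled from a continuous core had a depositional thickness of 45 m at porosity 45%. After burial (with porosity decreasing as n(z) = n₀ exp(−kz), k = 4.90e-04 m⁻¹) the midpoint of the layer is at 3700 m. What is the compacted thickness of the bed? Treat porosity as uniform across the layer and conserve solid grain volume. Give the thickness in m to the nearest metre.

Working in km (1 km = 1000 m; k in km⁻¹ = k in m⁻¹ × 1000):
Porosity at 3.7 km: n = 0.45·exp(−0.49×3.7) = 0.0734
Solid-volume conservation: h(1−n) = h₀(1−n₀) ⇒ h = h₀·(1−n₀)/(1−n)
h = 0.045 × (1 − 0.45)/(1 − 0.0734) = 0.045 × 0.5936 = 0.0267 km

27 m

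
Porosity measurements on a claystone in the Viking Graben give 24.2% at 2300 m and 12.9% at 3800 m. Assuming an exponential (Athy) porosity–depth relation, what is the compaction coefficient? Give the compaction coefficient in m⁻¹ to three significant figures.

Working in km (1 km = 1000 m; β in km⁻¹ = β in m⁻¹ × 1000):
Athy: phi(Z) = phi₀ e^(−βZ) ⇒ phi₁/phi₂ = e^{β(Z₂−Z₁)} ⇒ β = ln(phi₁/phi₂)/(Z₂−Z₁)
β = ln(0.242/0.129) / (3.8 − 2.3) = ln(1.876) / 1.5 = 0.6291 / 1.5 = 0.4194 km⁻¹

0.000419 m⁻¹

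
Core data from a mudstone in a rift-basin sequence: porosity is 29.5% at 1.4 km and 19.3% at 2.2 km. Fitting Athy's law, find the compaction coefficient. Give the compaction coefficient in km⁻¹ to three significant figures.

Athy: n(d) = n₀ e^(−cd) ⇒ n₁/n₂ = e^{c(d₂−d₁)} ⇒ c = ln(n₁/n₂)/(d₂−d₁)
c = ln(0.295/0.193) / (2.2 − 1.4) = ln(1.528) / 0.8 = 0.4243 / 0.8 = 0.5304 km⁻¹

0.530 km⁻¹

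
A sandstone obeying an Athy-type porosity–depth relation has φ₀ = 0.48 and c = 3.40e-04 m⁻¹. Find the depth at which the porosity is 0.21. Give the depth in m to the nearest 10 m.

Working in km (1 km = 1000 m; c in km⁻¹ = c in m⁻¹ × 1000):
Invert Athy's law: d = ln(φ₀/φ) / c
d = ln(0.48/0.21) / 0.34 = ln(2.286) / 0.34 = 0.8267 / 0.34 = 2.431 km

2430 m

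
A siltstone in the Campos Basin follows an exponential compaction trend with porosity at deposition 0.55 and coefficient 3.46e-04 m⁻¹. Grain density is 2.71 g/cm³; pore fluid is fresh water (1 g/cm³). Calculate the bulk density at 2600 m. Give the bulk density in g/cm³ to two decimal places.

Working in km (1 km = 1000 m; β in km⁻¹ = β in m⁻¹ × 1000):
Porosity at depth: φ = 0.55·exp(−0.346×2.6) = 0.55×0.4067 = 0.2237
Bulk density: ρ_b = (1−φ)ρ_g + φ·ρ_f = 0.7763×2.71 + 0.2237×1
       = 2.104 + 0.224 = 2.327 g/cm³

2.33 g/cm³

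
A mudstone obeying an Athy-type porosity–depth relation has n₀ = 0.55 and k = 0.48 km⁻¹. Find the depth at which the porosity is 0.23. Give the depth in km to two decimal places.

1.82 km

Invert Athy's law: d = ln(n₀/n) / k
d = ln(0.55/0.23) / 0.48 = ln(2.391) / 0.48 = 0.8718 / 0.48 = 1.816 km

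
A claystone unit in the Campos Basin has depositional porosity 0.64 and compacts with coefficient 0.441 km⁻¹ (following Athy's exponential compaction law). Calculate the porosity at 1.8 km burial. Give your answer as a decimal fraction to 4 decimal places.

0.2894

n = n₀·exp(−k·Z) = 0.64 × exp(−0.441 × 1.8) = 0.64 × exp(−0.7938)
  = 0.64 × 0.4521 = 0.2894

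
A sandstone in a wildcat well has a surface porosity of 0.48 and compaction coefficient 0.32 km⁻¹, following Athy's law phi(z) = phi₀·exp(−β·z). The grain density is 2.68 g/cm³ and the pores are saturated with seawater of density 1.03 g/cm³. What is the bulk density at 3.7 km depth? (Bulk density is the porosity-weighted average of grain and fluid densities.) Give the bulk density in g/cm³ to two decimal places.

2.44 g/cm³

Porosity at depth: phi = 0.48·exp(−0.32×3.7) = 0.48×0.3061 = 0.1469
Bulk density: ρ_b = (1−phi)ρ_g + phi·ρ_f = 0.8531×2.68 + 0.1469×1.03
       = 2.286 + 0.151 = 2.438 g/cm³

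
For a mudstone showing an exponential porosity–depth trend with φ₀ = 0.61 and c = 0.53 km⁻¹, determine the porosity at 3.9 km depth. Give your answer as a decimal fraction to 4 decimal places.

0.0772

φ = φ₀·exp(−c·d) = 0.61 × exp(−0.53 × 3.9) = 0.61 × exp(−2.067)
  = 0.61 × 0.1266 = 0.0772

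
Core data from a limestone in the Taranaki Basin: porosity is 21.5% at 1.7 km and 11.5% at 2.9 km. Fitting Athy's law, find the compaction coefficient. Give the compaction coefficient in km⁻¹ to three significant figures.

0.521 km⁻¹

Athy: φ(z) = φ₀ e^(−kz) ⇒ φ₁/φ₂ = e^{k(z₂−z₁)} ⇒ k = ln(φ₁/φ₂)/(z₂−z₁)
k = ln(0.215/0.115) / (2.9 − 1.7) = ln(1.87) / 1.2 = 0.6257 / 1.2 = 0.5214 km⁻¹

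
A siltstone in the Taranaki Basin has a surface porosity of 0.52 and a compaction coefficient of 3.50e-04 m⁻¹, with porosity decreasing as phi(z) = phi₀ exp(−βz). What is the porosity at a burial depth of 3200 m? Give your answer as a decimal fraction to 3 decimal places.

0.170

Working in km (1 km = 1000 m; β in km⁻¹ = β in m⁻¹ × 1000):
phi = phi₀·exp(−β·z) = 0.52 × exp(−0.35 × 3.2) = 0.52 × exp(−1.12)
  = 0.52 × 0.3263 = 0.1697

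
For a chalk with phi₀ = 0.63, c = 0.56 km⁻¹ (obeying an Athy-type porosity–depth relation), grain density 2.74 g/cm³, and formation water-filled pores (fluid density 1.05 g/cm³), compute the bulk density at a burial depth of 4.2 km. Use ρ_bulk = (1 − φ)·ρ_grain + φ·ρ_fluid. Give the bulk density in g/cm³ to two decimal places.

2.64 g/cm³

Porosity at depth: phi = 0.63·exp(−0.56×4.2) = 0.63×0.0952 = 0.0600
Bulk density: ρ_b = (1−phi)ρ_g + phi·ρ_f = 0.9400×2.74 + 0.0600×1.05
       = 2.576 + 0.063 = 2.639 g/cm³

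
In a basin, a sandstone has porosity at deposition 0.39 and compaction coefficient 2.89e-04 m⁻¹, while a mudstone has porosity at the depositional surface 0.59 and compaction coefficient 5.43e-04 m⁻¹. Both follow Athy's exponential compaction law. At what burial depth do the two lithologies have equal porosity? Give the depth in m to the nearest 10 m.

Working in km (1 km = 1000 m; k in km⁻¹ = k in m⁻¹ × 1000):
Set n₀ₐ e^(−kₐz) = n₀ᵦ e^(−kᵦz) ⇒ ln(n₀ₐ/n₀ᵦ) = (kₐ − kᵦ)·z
z = ln(0.39/0.59) / (0.289 − 0.543) = -0.4140 / -0.254 = 1.630 km

1630 m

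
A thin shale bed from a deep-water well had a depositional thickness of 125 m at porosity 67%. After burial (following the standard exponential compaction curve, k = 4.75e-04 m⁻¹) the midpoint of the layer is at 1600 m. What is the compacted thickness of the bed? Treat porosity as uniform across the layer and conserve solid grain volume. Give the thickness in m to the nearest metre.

60 m

Working in km (1 km = 1000 m; k in km⁻¹ = k in m⁻¹ × 1000):
Porosity at 1.6 km: phi = 0.67·exp(−0.475×1.6) = 0.3133
Solid-volume conservation: h(1−phi) = h₀(1−phi₀) ⇒ h = h₀·(1−phi₀)/(1−phi)
h = 0.125 × (1 − 0.67)/(1 − 0.3133) = 0.125 × 0.4806 = 0.0601 km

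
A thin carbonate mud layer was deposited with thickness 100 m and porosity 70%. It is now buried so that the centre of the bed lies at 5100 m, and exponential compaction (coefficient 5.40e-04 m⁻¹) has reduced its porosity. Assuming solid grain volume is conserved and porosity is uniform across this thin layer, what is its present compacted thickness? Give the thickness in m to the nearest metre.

31 m

Working in km (1 km = 1000 m; β in km⁻¹ = β in m⁻¹ × 1000):
Porosity at 5.1 km: φ = 0.7·exp(−0.54×5.1) = 0.0446
Solid-volume conservation: h(1−φ) = h₀(1−φ₀) ⇒ h = h₀·(1−φ₀)/(1−φ)
h = 0.1 × (1 − 0.7)/(1 − 0.0446) = 0.1 × 0.3140 = 0.0314 km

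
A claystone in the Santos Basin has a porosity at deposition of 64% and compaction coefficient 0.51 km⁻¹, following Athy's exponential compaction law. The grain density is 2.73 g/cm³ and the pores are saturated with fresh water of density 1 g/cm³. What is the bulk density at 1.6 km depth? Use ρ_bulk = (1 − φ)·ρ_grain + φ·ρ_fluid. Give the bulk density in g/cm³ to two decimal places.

2.24 g/cm³

Porosity at depth: φ = 0.64·exp(−0.51×1.6) = 0.64×0.4422 = 0.2830
Bulk density: ρ_b = (1−φ)ρ_g + φ·ρ_f = 0.7170×2.73 + 0.2830×1
       = 1.957 + 0.283 = 2.240 g/cm³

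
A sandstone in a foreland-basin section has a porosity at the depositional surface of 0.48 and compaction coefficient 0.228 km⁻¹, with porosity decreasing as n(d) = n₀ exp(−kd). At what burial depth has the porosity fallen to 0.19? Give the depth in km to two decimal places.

Invert Athy's law: d = ln(n₀/n) / k
d = ln(0.48/0.19) / 0.228 = ln(2.526) / 0.228 = 0.9268 / 0.228 = 4.065 km

4.06 km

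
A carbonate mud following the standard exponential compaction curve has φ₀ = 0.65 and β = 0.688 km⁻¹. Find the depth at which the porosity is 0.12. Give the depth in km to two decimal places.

Invert Athy's law: Z = ln(φ₀/φ) / β
Z = ln(0.65/0.12) / 0.688 = ln(5.417) / 0.688 = 1.6895 / 0.688 = 2.456 km

2.46 km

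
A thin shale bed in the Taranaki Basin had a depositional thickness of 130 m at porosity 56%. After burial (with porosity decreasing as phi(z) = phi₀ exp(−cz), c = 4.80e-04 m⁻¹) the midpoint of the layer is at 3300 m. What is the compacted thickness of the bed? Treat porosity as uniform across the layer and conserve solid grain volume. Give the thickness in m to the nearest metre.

65 m

Working in km (1 km = 1000 m; c in km⁻¹ = c in m⁻¹ × 1000):
Porosity at 3.3 km: phi = 0.56·exp(−0.48×3.3) = 0.1149
Solid-volume conservation: h(1−phi) = h₀(1−phi₀) ⇒ h = h₀·(1−phi₀)/(1−phi)
h = 0.13 × (1 − 0.56)/(1 − 0.1149) = 0.13 × 0.4971 = 0.0646 km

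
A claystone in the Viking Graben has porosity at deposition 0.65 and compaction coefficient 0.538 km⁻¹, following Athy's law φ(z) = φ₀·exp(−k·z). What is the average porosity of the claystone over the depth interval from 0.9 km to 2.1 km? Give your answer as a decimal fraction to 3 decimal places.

0.295

⟨φ⟩ = (1/(z₂−z₁)) ∫ φ₀ e^(−kz) dz = φ₀·(e^(−k·z₁) − e^(−k·z₂)) / (k·(z₂−z₁))
e^(−0.538×0.9) = 0.6162; e^(−0.538×2.1) = 0.3231
⟨φ⟩ = 0.65 × (0.6162 − 0.3231) / (0.538 × 1.2) = 0.65 × 0.4540 = 0.2951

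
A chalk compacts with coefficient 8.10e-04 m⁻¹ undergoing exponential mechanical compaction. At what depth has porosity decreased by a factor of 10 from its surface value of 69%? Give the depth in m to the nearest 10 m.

Working in km (1 km = 1000 m; c in km⁻¹ = c in m⁻¹ × 1000):
n/n₀ = 1/10 ⇒ exp(−c·z) = 1/10 ⇒ z = ln(10) / c
z = 2.3026 / 0.81 = 2.843 km

2840 m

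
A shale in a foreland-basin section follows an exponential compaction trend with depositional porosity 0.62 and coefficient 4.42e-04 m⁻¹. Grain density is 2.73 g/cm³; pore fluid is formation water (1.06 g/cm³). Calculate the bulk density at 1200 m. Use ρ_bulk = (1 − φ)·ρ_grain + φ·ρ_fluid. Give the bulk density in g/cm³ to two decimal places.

2.12 g/cm³

Working in km (1 km = 1000 m; c in km⁻¹ = c in m⁻¹ × 1000):
Porosity at depth: φ = 0.62·exp(−0.442×1.2) = 0.62×0.5884 = 0.3648
Bulk density: ρ_b = (1−φ)ρ_g + φ·ρ_f = 0.6352×2.73 + 0.3648×1.06
       = 1.734 + 0.387 = 2.121 g/cm³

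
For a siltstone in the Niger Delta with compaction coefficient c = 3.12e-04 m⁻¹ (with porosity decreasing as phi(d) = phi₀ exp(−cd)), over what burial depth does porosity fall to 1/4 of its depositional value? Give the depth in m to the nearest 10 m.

4440 m

Working in km (1 km = 1000 m; c in km⁻¹ = c in m⁻¹ × 1000):
phi/phi₀ = 1/4 ⇒ exp(−c·d) = 1/4 ⇒ d = ln(4) / c
d = 1.3863 / 0.312 = 4.443 km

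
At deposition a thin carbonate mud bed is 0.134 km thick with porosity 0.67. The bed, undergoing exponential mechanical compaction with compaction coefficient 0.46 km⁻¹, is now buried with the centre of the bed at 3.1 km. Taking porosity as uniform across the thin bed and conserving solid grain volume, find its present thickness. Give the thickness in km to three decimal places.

Porosity at 3.1 km: phi = 0.67·exp(−0.46×3.1) = 0.1610
Solid-volume conservation: h(1−phi) = h₀(1−phi₀) ⇒ h = h₀·(1−phi₀)/(1−phi)
h = 0.134 × (1 − 0.67)/(1 − 0.1610) = 0.134 × 0.3933 = 0.0527 km

0.053 km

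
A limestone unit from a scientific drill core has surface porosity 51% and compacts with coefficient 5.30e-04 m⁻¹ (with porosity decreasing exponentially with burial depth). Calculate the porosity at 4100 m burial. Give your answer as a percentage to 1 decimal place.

5.8%

Working in km (1 km = 1000 m; k in km⁻¹ = k in m⁻¹ × 1000):
phi = phi₀·exp(−k·Z) = 0.51 × exp(−0.53 × 4.1) = 0.51 × exp(−2.173)
  = 0.51 × 0.1138 = 0.0581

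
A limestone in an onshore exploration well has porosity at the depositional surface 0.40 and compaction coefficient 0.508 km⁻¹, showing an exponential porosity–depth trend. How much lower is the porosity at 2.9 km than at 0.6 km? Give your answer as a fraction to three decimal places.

φ(0.6) = 0.4·e^(−0.508×0.6) = 0.2949
φ(2.9) = 0.4·e^(−0.508×2.9) = 0.0917
Δφ = 0.2949 − 0.0917 = 0.2032

0.203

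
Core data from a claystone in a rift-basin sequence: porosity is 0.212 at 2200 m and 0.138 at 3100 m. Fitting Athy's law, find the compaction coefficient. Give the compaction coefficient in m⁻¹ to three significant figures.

Working in km (1 km = 1000 m; c in km⁻¹ = c in m⁻¹ × 1000):
Athy: n(z) = n₀ e^(−cz) ⇒ n₁/n₂ = e^{c(z₂−z₁)} ⇒ c = ln(n₁/n₂)/(z₂−z₁)
c = ln(0.212/0.138) / (3.1 − 2.2) = ln(1.536) / 0.9 = 0.4293 / 0.9 = 0.477 km⁻¹

0.000477 m⁻¹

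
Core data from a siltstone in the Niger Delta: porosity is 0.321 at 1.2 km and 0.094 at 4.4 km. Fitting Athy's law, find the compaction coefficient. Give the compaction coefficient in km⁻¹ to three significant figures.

Athy: n(z) = n₀ e^(−cz) ⇒ n₁/n₂ = e^{c(z₂−z₁)} ⇒ c = ln(n₁/n₂)/(z₂−z₁)
c = ln(0.321/0.094) / (4.4 − 1.2) = ln(3.415) / 3.2 = 1.2281 / 3.2 = 0.3838 km⁻¹

0.384 km⁻¹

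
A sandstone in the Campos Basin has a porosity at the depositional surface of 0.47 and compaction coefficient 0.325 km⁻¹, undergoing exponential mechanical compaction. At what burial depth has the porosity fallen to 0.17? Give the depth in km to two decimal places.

Invert Athy's law: d = ln(n₀/n) / c
d = ln(0.47/0.17) / 0.325 = ln(2.765) / 0.325 = 1.0169 / 0.325 = 3.129 km

3.13 km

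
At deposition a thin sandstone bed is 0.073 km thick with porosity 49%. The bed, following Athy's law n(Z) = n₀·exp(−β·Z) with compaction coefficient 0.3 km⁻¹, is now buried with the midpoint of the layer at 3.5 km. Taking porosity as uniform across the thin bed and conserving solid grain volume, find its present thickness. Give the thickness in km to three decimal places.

0.045 km

Porosity at 3.5 km: n = 0.49·exp(−0.3×3.5) = 0.1715
Solid-volume conservation: h(1−n) = h₀(1−n₀) ⇒ h = h₀·(1−n₀)/(1−n)
h = 0.073 × (1 − 0.49)/(1 − 0.1715) = 0.073 × 0.6155 = 0.0449 km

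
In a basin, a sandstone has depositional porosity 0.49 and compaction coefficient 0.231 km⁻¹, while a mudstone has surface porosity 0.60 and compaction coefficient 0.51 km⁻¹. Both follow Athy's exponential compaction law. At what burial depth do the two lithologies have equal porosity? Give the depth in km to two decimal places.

Set phi₀ₐ e^(−cₐz) = phi₀ᵦ e^(−cᵦz) ⇒ ln(phi₀ₐ/phi₀ᵦ) = (cₐ − cᵦ)·z
z = ln(0.49/0.6) / (0.231 − 0.51) = -0.2025 / -0.279 = 0.726 km

0.73 km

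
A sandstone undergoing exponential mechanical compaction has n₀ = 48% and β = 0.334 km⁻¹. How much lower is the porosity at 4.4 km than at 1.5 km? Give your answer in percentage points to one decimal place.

n(1.5) = 0.48·e^(−0.334×1.5) = 0.2908
n(4.4) = 0.48·e^(−0.334×4.4) = 0.1104
Δn = 0.2908 − 0.1104 = 0.1804

18.0 percentage points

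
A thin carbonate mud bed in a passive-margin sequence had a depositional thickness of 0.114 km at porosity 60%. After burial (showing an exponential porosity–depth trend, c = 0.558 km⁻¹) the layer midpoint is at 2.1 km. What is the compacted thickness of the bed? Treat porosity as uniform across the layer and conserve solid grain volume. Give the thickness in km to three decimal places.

Porosity at 2.1 km: phi = 0.6·exp(−0.558×2.1) = 0.1859
Solid-volume conservation: h(1−phi) = h₀(1−phi₀) ⇒ h = h₀·(1−phi₀)/(1−phi)
h = 0.114 × (1 − 0.6)/(1 − 0.1859) = 0.114 × 0.4913 = 0.0560 km

0.056 km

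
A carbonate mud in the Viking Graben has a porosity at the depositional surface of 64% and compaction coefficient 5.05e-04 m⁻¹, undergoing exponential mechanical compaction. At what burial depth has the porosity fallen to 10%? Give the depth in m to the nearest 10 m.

Working in km (1 km = 1000 m; β in km⁻¹ = β in m⁻¹ × 1000):
Invert Athy's law: d = ln(φ₀/φ) / β
d = ln(0.64/0.1) / 0.505 = ln(6.4) / 0.505 = 1.8563 / 0.505 = 3.676 km

3680 m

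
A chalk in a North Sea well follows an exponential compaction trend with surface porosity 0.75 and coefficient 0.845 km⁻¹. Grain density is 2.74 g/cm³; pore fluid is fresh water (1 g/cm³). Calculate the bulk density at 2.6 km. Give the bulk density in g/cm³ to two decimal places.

Porosity at depth: φ = 0.75·exp(−0.845×2.6) = 0.75×0.1111 = 0.0834
Bulk density: ρ_b = (1−φ)ρ_g + φ·ρ_f = 0.9166×2.74 + 0.0834×1
       = 2.512 + 0.083 = 2.595 g/cm³

2.59 g/cm³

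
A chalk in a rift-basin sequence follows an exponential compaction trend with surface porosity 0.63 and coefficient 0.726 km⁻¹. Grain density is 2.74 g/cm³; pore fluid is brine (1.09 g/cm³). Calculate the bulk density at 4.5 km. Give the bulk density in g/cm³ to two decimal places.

Porosity at depth: n = 0.63·exp(−0.726×4.5) = 0.63×0.0381 = 0.0240
Bulk density: ρ_b = (1−n)ρ_g + n·ρ_f = 0.9760×2.74 + 0.0240×1.09
       = 2.674 + 0.026 = 2.700 g/cm³

2.70 g/cm³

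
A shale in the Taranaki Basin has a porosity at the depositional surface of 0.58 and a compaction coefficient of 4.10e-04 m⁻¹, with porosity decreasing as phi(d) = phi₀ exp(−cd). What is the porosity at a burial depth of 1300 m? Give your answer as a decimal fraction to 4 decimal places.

0.3404

Working in km (1 km = 1000 m; c in km⁻¹ = c in m⁻¹ × 1000):
phi = phi₀·exp(−c·d) = 0.58 × exp(−0.41 × 1.3) = 0.58 × exp(−0.533)
  = 0.58 × 0.5868 = 0.3404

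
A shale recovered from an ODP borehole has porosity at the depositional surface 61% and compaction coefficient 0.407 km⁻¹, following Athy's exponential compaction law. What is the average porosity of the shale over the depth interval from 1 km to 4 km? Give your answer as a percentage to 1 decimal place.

⟨φ⟩ = (1/(d₂−d₁)) ∫ φ₀ e^(−cd) dd = φ₀·(e^(−c·d₁) − e^(−c·d₂)) / (c·(d₂−d₁))
e^(−0.407×1) = 0.6656; e^(−0.407×4) = 0.1963
⟨φ⟩ = 0.61 × (0.6656 − 0.1963) / (0.407 × 3) = 0.61 × 0.3844 = 0.2345

23.4%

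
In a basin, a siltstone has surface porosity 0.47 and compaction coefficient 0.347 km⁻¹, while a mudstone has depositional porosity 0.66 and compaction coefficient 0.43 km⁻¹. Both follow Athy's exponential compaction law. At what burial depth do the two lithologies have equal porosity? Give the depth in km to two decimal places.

4.09 km

Set n₀ₐ e^(−βₐd) = n₀ᵦ e^(−βᵦd) ⇒ ln(n₀ₐ/n₀ᵦ) = (βₐ − βᵦ)·d
d = ln(0.47/0.66) / (0.347 − 0.43) = -0.3395 / -0.083 = 4.090 km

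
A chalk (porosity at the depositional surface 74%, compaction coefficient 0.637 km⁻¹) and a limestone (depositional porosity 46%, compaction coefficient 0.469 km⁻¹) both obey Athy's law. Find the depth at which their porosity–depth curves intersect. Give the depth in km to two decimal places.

Set φ₀ₐ e^(−kₐd) = φ₀ᵦ e^(−kᵦd) ⇒ ln(φ₀ₐ/φ₀ᵦ) = (kₐ − kᵦ)·d
d = ln(0.74/0.46) / (0.637 − 0.469) = 0.4754 / 0.168 = 2.830 km

2.83 km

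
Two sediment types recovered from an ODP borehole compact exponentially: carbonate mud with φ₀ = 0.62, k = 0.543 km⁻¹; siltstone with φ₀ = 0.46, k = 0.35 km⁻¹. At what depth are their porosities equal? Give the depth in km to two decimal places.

Set φ₀ₐ e^(−kₐd) = φ₀ᵦ e^(−kᵦd) ⇒ ln(φ₀ₐ/φ₀ᵦ) = (kₐ − kᵦ)·d
d = ln(0.62/0.46) / (0.543 − 0.35) = 0.2985 / 0.193 = 1.547 km

1.55 km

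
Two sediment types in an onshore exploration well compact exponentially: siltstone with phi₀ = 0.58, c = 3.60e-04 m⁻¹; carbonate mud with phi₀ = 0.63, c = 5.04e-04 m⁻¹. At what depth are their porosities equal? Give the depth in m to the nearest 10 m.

Working in km (1 km = 1000 m; c in km⁻¹ = c in m⁻¹ × 1000):
Set phi₀ₐ e^(−cₐd) = phi₀ᵦ e^(−cᵦd) ⇒ ln(phi₀ₐ/phi₀ᵦ) = (cₐ − cᵦ)·d
d = ln(0.58/0.63) / (0.36 − 0.504) = -0.0827 / -0.144 = 0.574 km

570 m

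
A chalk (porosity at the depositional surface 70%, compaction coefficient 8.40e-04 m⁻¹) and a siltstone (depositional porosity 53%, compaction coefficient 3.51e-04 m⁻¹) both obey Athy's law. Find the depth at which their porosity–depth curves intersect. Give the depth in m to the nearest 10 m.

Working in km (1 km = 1000 m; k in km⁻¹ = k in m⁻¹ × 1000):
Set φ₀ₐ e^(−kₐd) = φ₀ᵦ e^(−kᵦd) ⇒ ln(φ₀ₐ/φ₀ᵦ) = (kₐ − kᵦ)·d
d = ln(0.7/0.53) / (0.84 − 0.351) = 0.2782 / 0.489 = 0.569 km

570 m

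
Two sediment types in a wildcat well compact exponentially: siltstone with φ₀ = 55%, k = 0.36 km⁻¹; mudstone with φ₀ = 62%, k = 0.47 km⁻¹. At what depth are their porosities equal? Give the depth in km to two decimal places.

Set φ₀ₐ e^(−kₐz) = φ₀ᵦ e^(−kᵦz) ⇒ ln(φ₀ₐ/φ₀ᵦ) = (kₐ − kᵦ)·z
z = ln(0.55/0.62) / (0.36 − 0.47) = -0.1198 / -0.11 = 1.089 km

1.09 km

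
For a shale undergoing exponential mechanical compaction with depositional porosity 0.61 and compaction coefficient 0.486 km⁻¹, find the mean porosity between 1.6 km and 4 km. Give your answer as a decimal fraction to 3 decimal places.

0.165

⟨n⟩ = (1/(Z₂−Z₁)) ∫ n₀ e^(−βZ) dZ = n₀·(e^(−β·Z₁) − e^(−β·Z₂)) / (β·(Z₂−Z₁))
e^(−0.486×1.6) = 0.4595; e^(−0.486×4) = 0.1431
⟨n⟩ = 0.61 × (0.4595 − 0.1431) / (0.486 × 2.4) = 0.61 × 0.2712 = 0.1655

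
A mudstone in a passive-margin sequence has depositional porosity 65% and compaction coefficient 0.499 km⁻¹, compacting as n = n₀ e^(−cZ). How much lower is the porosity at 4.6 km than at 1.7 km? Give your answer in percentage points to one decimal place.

21.3 percentage points

n(1.7) = 0.65·e^(−0.499×1.7) = 0.2783
n(4.6) = 0.65·e^(−0.499×4.6) = 0.0655
Δn = 0.2783 − 0.0655 = 0.2128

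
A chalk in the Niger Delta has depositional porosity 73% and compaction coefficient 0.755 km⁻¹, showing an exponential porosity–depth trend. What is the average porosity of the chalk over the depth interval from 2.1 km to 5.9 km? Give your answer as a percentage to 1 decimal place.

⟨φ⟩ = (1/(z₂−z₁)) ∫ φ₀ e^(−kz) dz = φ₀·(e^(−k·z₁) − e^(−k·z₂)) / (k·(z₂−z₁))
e^(−0.755×2.1) = 0.2048; e^(−0.755×5.9) = 0.0116
⟨φ⟩ = 0.73 × (0.2048 − 0.0116) / (0.755 × 3.8) = 0.73 × 0.0673 = 0.0492

4.9%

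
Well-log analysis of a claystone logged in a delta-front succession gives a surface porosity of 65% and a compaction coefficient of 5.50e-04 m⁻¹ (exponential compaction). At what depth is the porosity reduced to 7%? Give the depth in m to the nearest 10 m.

4050 m

Working in km (1 km = 1000 m; β in km⁻¹ = β in m⁻¹ × 1000):
Invert Athy's law: z = ln(phi₀/phi) / β
z = ln(0.65/0.07) / 0.55 = ln(9.286) / 0.55 = 2.2285 / 0.55 = 4.052 km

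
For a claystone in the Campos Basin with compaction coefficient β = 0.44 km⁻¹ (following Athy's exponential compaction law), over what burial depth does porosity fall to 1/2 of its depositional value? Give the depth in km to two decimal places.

phi/phi₀ = 1/2 ⇒ exp(−β·d) = 1/2 ⇒ d = ln(2) / β
d = 0.6931 / 0.44 = 1.575 km

1.58 km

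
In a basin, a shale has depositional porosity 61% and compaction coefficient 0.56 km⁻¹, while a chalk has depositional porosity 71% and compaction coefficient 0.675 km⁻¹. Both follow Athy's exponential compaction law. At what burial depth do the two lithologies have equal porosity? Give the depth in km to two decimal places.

1.32 km

Set phi₀ₐ e^(−βₐZ) = phi₀ᵦ e^(−βᵦZ) ⇒ ln(phi₀ₐ/phi₀ᵦ) = (βₐ − βᵦ)·Z
Z = ln(0.61/0.71) / (0.56 − 0.675) = -0.1518 / -0.115 = 1.320 km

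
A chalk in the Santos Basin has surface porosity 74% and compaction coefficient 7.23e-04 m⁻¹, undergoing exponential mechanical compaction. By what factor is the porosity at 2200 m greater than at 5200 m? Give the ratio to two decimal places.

Working in km (1 km = 1000 m; c in km⁻¹ = c in m⁻¹ × 1000):
φ(z₁)/φ(z₂) = e^(−c·z₁)/e^(−c·z₂) = e^{c(z₂−z₁)}
= exp(0.723 × 3) = exp(2.169) = 8.7495

8.75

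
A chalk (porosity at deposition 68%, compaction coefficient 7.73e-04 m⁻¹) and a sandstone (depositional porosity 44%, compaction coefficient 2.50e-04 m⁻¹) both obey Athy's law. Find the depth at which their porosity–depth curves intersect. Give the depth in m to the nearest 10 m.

830 m

Working in km (1 km = 1000 m; k in km⁻¹ = k in m⁻¹ × 1000):
Set φ₀ₐ e^(−kₐd) = φ₀ᵦ e^(−kᵦd) ⇒ ln(φ₀ₐ/φ₀ᵦ) = (kₐ − kᵦ)·d
d = ln(0.68/0.44) / (0.773 − 0.25) = 0.4353 / 0.523 = 0.832 km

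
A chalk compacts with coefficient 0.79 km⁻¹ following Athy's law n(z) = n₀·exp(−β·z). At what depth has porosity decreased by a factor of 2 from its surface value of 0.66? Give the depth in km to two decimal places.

n/n₀ = 1/2 ⇒ exp(−β·z) = 1/2 ⇒ z = ln(2) / β
z = 0.6931 / 0.79 = 0.877 km

0.88 km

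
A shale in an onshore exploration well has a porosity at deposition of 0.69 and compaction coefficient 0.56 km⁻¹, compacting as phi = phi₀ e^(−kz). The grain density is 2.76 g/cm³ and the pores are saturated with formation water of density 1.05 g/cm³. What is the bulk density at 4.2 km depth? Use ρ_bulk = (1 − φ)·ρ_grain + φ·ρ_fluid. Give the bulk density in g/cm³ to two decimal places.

Porosity at depth: phi = 0.69·exp(−0.56×4.2) = 0.69×0.0952 = 0.0657
Bulk density: ρ_b = (1−phi)ρ_g + phi·ρ_f = 0.9343×2.76 + 0.0657×1.05
       = 2.579 + 0.069 = 2.648 g/cm³

2.65 g/cm³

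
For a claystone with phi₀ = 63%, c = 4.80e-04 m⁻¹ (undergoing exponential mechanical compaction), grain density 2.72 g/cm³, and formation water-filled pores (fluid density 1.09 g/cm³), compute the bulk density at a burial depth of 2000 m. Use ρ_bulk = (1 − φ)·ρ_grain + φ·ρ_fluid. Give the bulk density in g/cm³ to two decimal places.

2.33 g/cm³

Working in km (1 km = 1000 m; c in km⁻¹ = c in m⁻¹ × 1000):
Porosity at depth: phi = 0.63·exp(−0.48×2) = 0.63×0.3829 = 0.2412
Bulk density: ρ_b = (1−phi)ρ_g + phi·ρ_f = 0.7588×2.72 + 0.2412×1.09
       = 2.064 + 0.263 = 2.327 g/cm³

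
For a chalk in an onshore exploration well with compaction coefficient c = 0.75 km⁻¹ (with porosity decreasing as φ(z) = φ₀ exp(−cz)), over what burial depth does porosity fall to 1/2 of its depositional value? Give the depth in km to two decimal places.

0.92 km

φ/φ₀ = 1/2 ⇒ exp(−c·z) = 1/2 ⇒ z = ln(2) / c
z = 0.6931 / 0.75 = 0.924 km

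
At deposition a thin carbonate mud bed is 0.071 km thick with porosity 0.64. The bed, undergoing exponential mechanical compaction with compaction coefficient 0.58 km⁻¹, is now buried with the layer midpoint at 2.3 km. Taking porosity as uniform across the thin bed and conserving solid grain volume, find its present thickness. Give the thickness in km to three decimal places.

Porosity at 2.3 km: n = 0.64·exp(−0.58×2.3) = 0.1686
Solid-volume conservation: h(1−n) = h₀(1−n₀) ⇒ h = h₀·(1−n₀)/(1−n)
h = 0.071 × (1 − 0.64)/(1 − 0.1686) = 0.071 × 0.4330 = 0.0307 km

0.031 km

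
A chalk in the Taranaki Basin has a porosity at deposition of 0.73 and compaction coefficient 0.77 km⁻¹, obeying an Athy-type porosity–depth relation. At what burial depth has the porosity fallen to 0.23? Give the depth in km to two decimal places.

1.50 km

Invert Athy's law: d = ln(phi₀/phi) / c
d = ln(0.73/0.23) / 0.77 = ln(3.174) / 0.77 = 1.1550 / 0.77 = 1.500 km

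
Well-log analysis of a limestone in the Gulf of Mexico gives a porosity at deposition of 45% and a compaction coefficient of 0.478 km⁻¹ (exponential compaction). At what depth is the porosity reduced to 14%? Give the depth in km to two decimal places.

Invert Athy's law: Z = ln(phi₀/phi) / c
Z = ln(0.45/0.14) / 0.478 = ln(3.214) / 0.478 = 1.1676 / 0.478 = 2.443 km

2.44 km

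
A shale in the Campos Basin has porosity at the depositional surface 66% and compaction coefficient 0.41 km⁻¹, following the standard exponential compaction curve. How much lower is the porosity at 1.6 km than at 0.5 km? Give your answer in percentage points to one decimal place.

19.5 percentage points

φ(0.5) = 0.66·e^(−0.41×0.5) = 0.5377
φ(1.6) = 0.66·e^(−0.41×1.6) = 0.3425
Δφ = 0.5377 − 0.3425 = 0.1952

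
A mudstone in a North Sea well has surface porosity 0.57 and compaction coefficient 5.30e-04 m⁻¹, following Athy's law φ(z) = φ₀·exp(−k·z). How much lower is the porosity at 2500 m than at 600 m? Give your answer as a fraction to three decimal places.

0.263

Working in km (1 km = 1000 m; k in km⁻¹ = k in m⁻¹ × 1000):
φ(0.6) = 0.57·e^(−0.53×0.6) = 0.4147
φ(2.5) = 0.57·e^(−0.53×2.5) = 0.1515
Δφ = 0.4147 − 0.1515 = 0.2632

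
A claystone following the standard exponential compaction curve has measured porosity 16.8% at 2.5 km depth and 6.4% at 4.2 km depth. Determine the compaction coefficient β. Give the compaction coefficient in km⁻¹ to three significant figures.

Athy: phi(d) = phi₀ e^(−βd) ⇒ phi₁/phi₂ = e^{β(d₂−d₁)} ⇒ β = ln(phi₁/phi₂)/(d₂−d₁)
β = ln(0.168/0.064) / (4.2 − 2.5) = ln(2.625) / 1.7 = 0.9651 / 1.7 = 0.5677 km⁻¹

0.568 km⁻¹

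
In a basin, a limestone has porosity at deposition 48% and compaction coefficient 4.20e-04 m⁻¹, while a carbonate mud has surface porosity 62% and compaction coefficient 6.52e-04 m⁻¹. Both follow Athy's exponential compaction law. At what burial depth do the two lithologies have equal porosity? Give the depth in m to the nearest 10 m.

1100 m

Working in km (1 km = 1000 m; k in km⁻¹ = k in m⁻¹ × 1000):
Set φ₀ₐ e^(−kₐz) = φ₀ᵦ e^(−kᵦz) ⇒ ln(φ₀ₐ/φ₀ᵦ) = (kₐ − kᵦ)·z
z = ln(0.48/0.62) / (0.42 − 0.652) = -0.2559 / -0.232 = 1.103 km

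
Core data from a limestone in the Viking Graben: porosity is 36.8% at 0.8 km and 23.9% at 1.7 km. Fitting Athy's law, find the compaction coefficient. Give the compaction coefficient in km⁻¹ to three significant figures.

0.480 km⁻¹

Athy: n(z) = n₀ e^(−kz) ⇒ n₁/n₂ = e^{k(z₂−z₁)} ⇒ k = ln(n₁/n₂)/(z₂−z₁)
k = ln(0.368/0.239) / (1.7 − 0.8) = ln(1.54) / 0.9 = 0.4316 / 0.9 = 0.4796 km⁻¹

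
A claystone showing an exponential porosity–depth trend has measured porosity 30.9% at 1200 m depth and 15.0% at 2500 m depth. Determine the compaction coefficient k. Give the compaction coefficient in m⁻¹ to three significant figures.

0.000556 m⁻¹

Working in km (1 km = 1000 m; k in km⁻¹ = k in m⁻¹ × 1000):
Athy: φ(d) = φ₀ e^(−kd) ⇒ φ₁/φ₂ = e^{k(d₂−d₁)} ⇒ k = ln(φ₁/φ₂)/(d₂−d₁)
k = ln(0.309/0.15) / (2.5 − 1.2) = ln(2.06) / 1.3 = 0.7227 / 1.3 = 0.5559 km⁻¹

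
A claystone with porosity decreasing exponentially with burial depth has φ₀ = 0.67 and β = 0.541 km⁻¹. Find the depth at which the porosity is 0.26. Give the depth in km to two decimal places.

Invert Athy's law: z = ln(φ₀/φ) / β
z = ln(0.67/0.26) / 0.541 = ln(2.577) / 0.541 = 0.9466 / 0.541 = 1.750 km

1.75 km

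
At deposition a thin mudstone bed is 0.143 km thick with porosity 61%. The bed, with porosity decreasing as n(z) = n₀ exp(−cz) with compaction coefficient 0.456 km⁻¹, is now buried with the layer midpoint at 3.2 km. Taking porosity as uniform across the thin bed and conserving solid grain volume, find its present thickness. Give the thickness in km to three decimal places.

Porosity at 3.2 km: n = 0.61·exp(−0.456×3.2) = 0.1418
Solid-volume conservation: h(1−n) = h₀(1−n₀) ⇒ h = h₀·(1−n₀)/(1−n)
h = 0.143 × (1 − 0.61)/(1 − 0.1418) = 0.143 × 0.4544 = 0.0650 km

0.065 km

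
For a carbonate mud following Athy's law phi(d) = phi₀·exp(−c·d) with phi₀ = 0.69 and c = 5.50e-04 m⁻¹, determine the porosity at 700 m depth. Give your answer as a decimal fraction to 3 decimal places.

Working in km (1 km = 1000 m; c in km⁻¹ = c in m⁻¹ × 1000):
phi = phi₀·exp(−c·d) = 0.69 × exp(−0.55 × 0.7) = 0.69 × exp(−0.385)
  = 0.69 × 0.6805 = 0.4695

0.470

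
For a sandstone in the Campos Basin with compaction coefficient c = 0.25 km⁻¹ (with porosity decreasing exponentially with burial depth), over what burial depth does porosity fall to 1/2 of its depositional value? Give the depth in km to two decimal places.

2.77 km

n/n₀ = 1/2 ⇒ exp(−c·d) = 1/2 ⇒ d = ln(2) / c
d = 0.6931 / 0.25 = 2.773 km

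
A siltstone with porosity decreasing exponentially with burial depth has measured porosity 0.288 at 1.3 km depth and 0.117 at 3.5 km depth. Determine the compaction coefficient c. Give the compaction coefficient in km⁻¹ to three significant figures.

0.409 km⁻¹

Athy: φ(Z) = φ₀ e^(−cZ) ⇒ φ₁/φ₂ = e^{c(Z₂−Z₁)} ⇒ c = ln(φ₁/φ₂)/(Z₂−Z₁)
c = ln(0.288/0.117) / (3.5 − 1.3) = ln(2.462) / 2.2 = 0.9008 / 2.2 = 0.4094 km⁻¹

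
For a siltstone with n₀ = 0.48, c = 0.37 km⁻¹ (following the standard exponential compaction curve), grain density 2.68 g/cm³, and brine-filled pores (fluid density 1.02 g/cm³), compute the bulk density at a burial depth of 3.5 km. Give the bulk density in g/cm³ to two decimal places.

Porosity at depth: n = 0.48·exp(−0.37×3.5) = 0.48×0.2739 = 0.1315
Bulk density: ρ_b = (1−n)ρ_g + n·ρ_f = 0.8685×2.68 + 0.1315×1.02
       = 2.328 + 0.134 = 2.462 g/cm³

2.46 g/cm³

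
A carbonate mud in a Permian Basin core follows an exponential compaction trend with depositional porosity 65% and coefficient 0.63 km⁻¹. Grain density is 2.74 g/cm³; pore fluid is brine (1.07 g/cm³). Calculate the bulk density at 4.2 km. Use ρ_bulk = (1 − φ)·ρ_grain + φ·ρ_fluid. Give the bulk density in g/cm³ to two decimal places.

2.66 g/cm³

Porosity at depth: φ = 0.65·exp(−0.63×4.2) = 0.65×0.0709 = 0.0461
Bulk density: ρ_b = (1−φ)ρ_g + φ·ρ_f = 0.9539×2.74 + 0.0461×1.07
       = 2.614 + 0.049 = 2.663 g/cm³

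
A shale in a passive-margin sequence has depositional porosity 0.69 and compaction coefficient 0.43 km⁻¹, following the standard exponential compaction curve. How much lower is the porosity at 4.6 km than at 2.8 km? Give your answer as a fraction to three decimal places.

0.112

n(2.8) = 0.69·e^(−0.43×2.8) = 0.2070
n(4.6) = 0.69·e^(−0.43×4.6) = 0.0955
Δn = 0.2070 − 0.0955 = 0.1115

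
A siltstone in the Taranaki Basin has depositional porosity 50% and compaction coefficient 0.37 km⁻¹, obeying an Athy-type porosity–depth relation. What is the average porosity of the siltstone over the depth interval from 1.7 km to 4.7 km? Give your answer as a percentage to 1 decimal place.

⟨φ⟩ = (1/(d₂−d₁)) ∫ φ₀ e^(−cd) dd = φ₀·(e^(−c·d₁) − e^(−c·d₂)) / (c·(d₂−d₁))
e^(−0.37×1.7) = 0.5331; e^(−0.37×4.7) = 0.1757
⟨φ⟩ = 0.5 × (0.5331 − 0.1757) / (0.37 × 3) = 0.5 × 0.3220 = 0.1610

16.1%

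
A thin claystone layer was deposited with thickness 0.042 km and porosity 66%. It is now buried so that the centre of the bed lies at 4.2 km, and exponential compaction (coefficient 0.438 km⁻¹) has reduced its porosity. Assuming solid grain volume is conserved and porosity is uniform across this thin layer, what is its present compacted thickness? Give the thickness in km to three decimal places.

0.016 km

Porosity at 4.2 km: phi = 0.66·exp(−0.438×4.2) = 0.1049
Solid-volume conservation: h(1−phi) = h₀(1−phi₀) ⇒ h = h₀·(1−phi₀)/(1−phi)
h = 0.042 × (1 − 0.66)/(1 − 0.1049) = 0.042 × 0.3798 = 0.0160 km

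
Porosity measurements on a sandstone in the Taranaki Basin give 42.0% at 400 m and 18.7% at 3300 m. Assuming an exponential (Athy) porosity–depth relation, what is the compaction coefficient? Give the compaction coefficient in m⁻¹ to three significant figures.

0.000279 m⁻¹

Working in km (1 km = 1000 m; c in km⁻¹ = c in m⁻¹ × 1000):
Athy: φ(Z) = φ₀ e^(−cZ) ⇒ φ₁/φ₂ = e^{c(Z₂−Z₁)} ⇒ c = ln(φ₁/φ₂)/(Z₂−Z₁)
c = ln(0.42/0.187) / (3.3 − 0.4) = ln(2.246) / 2.9 = 0.8091 / 2.9 = 0.279 km⁻¹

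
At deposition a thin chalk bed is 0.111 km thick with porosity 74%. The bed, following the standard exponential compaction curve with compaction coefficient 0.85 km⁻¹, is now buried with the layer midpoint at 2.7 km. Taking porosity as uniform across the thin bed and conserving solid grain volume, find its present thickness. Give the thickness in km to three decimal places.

Porosity at 2.7 km: n = 0.74·exp(−0.85×2.7) = 0.0746
Solid-volume conservation: h(1−n) = h₀(1−n₀) ⇒ h = h₀·(1−n₀)/(1−n)
h = 0.111 × (1 − 0.74)/(1 − 0.0746) = 0.111 × 0.2809 = 0.0312 km

0.031 km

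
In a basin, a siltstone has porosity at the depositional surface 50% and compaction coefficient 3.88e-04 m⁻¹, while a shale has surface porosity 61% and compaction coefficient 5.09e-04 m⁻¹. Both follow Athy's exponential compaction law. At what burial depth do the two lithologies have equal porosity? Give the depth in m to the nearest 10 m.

1640 m

Working in km (1 km = 1000 m; c in km⁻¹ = c in m⁻¹ × 1000):
Set φ₀ₐ e^(−cₐz) = φ₀ᵦ e^(−cᵦz) ⇒ ln(φ₀ₐ/φ₀ᵦ) = (cₐ − cᵦ)·z
z = ln(0.5/0.61) / (0.388 − 0.509) = -0.1989 / -0.121 = 1.643 km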